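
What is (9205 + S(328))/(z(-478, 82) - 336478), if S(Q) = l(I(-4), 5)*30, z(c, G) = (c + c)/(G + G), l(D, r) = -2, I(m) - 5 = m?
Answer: -12095/445027 ≈ -0.027178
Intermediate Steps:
I(m) = 5 + m
z(c, G) = c/G (z(c, G) = (2*c)/((2*G)) = (2*c)*(1/(2*G)) = c/G)
S(Q) = -60 (S(Q) = -2*30 = -60)
(9205 + S(328))/(z(-478, 82) - 336478) = (9205 - 60)/(-478/82 - 336478) = 9145/(-478*1/82 - 336478) = 9145/(-239/41 - 336478) = 9145/(-13795837/41) = 9145*(-41/13795837) = -12095/445027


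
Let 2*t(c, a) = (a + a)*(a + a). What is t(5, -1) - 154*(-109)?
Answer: 16788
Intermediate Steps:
t(c, a) = 2*a² (t(c, a) = ((a + a)*(a + a))/2 = ((2*a)*(2*a))/2 = (4*a²)/2 = 2*a²)
t(5, -1) - 154*(-109) = 2*(-1)² - 154*(-109) = 2*1 + 16786 = 2 + 16786 = 16788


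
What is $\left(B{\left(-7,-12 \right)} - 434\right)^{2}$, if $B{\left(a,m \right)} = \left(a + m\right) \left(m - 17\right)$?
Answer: $13689$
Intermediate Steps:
$B{\left(a,m \right)} = \left(-17 + m\right) \left(a + m\right)$ ($B{\left(a,m \right)} = \left(a + m\right) \left(-17 + m\right) = \left(-17 + m\right) \left(a + m\right)$)
$\left(B{\left(-7,-12 \right)} - 434\right)^{2} = \left(\left(\left(-12\right)^{2} - -119 - -204 - -84\right) - 434\right)^{2} = \left(\left(144 + 119 + 204 + 84\right) - 434\right)^{2} = \left(551 - 434\right)^{2} = 117^{2} = 13689$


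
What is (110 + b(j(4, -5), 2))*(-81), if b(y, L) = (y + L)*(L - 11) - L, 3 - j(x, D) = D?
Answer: -1458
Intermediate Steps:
j(x, D) = 3 - D
b(y, L) = -L + (-11 + L)*(L + y) (b(y, L) = (L + y)*(-11 + L) - L = (-11 + L)*(L + y) - L = -L + (-11 + L)*(L + y))
(110 + b(j(4, -5), 2))*(-81) = (110 + (2² - 12*2 - 11*(3 - 1*(-5)) + 2*(3 - 1*(-5))))*(-81) = (110 + (4 - 24 - 11*(3 + 5) + 2*(3 + 5)))*(-81) = (110 + (4 - 24 - 11*8 + 2*8))*(-81) = (110 + (4 - 24 - 88 + 16))*(-81) = (110 - 92)*(-81) = 18*(-81) = -1458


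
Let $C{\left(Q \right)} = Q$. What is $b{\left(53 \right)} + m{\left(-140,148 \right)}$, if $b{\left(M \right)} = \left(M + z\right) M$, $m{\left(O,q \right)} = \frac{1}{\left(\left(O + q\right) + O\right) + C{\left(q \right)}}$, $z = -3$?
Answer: $\frac{42401}{16} \approx 2650.1$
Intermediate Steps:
$m{\left(O,q \right)} = \frac{1}{2 O + 2 q}$ ($m{\left(O,q \right)} = \frac{1}{\left(\left(O + q\right) + O\right) + q} = \frac{1}{\left(q + 2 O\right) + q} = \frac{1}{2 O + 2 q}$)
$b{\left(M \right)} = M \left(-3 + M\right)$ ($b{\left(M \right)} = \left(M - 3\right) M = \left(-3 + M\right) M = M \left(-3 + M\right)$)
$b{\left(53 \right)} + m{\left(-140,148 \right)} = 53 \left(-3 + 53\right) + \frac{1}{2 \left(-140 + 148\right)} = 53 \cdot 50 + \frac{1}{2 \cdot 8} = 2650 + \frac{1}{2} \cdot \frac{1}{8} = 2650 + \frac{1}{16} = \frac{42401}{16}$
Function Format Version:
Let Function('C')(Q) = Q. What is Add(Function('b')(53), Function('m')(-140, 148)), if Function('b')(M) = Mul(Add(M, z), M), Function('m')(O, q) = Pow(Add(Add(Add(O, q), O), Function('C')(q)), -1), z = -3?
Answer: Rational(42401, 16) ≈ 2650.1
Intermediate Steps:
Function('m')(O, q) = Pow(Add(Mul(2, O), Mul(2, q)), -1) (Function('m')(O, q) = Pow(Add(Add(Add(O, q), O), q), -1) = Pow(Add(Add(q, Mul(2, O)), q), -1) = Pow(Add(Mul(2, O), Mul(2, q)), -1))
Function('b')(M) = Mul(M, Add(-3, M)) (Function('b')(M) = Mul(Add(M, -3), M) = Mul(Add(-3, M), M) = Mul(M, Add(-3, M)))
Add(Function('b')(53), Function('m')(-140, 148)) = Add(Mul(53, Add(-3, 53)), Mul(Rational(1, 2), Pow(Add(-140, 148), -1))) = Add(Mul(53, 50), Mul(Rational(1, 2), Pow(8, -1))) = Add(2650, Mul(Rational(1, 2), Rational(1, 8))) = Add(2650, Rational(1, 16)) = Rational(42401, 16)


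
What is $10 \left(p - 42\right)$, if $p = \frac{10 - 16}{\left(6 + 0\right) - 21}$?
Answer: $-416$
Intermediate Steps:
$p = \frac{2}{5}$ ($p = - \frac{6}{6 - 21} = - \frac{6}{-15} = \left(-6\right) \left(- \frac{1}{15}\right) = \frac{2}{5} \approx 0.4$)
$10 \left(p - 42\right) = 10 \left(\frac{2}{5} - 42\right) = 10 \left(- \frac{208}{5}\right) = -416$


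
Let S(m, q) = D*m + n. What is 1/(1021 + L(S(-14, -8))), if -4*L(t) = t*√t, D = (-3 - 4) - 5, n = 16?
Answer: 1021/653097 + 92*√46/653097 ≈ 0.0025187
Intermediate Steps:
D = -12 (D = -7 - 5 = -12)
S(m, q) = 16 - 12*m (S(m, q) = -12*m + 16 = 16 - 12*m)
L(t) = -t^(3/2)/4 (L(t) = -t*√t/4 = -t^(3/2)/4)
1/(1021 + L(S(-14, -8))) = 1/(1021 - (16 - 12*(-14))^(3/2)/4) = 1/(1021 - (16 + 168)^(3/2)/4) = 1/(1021 - 92*√46)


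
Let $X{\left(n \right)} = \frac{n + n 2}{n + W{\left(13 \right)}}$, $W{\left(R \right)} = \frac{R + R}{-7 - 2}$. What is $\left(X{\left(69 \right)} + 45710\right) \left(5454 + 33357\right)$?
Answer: $\frac{62096031579}{35} \approx 1.7742 \cdot 10^{9}$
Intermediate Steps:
$W{\left(R \right)} = - \frac{2 R}{9}$ ($W{\left(R \right)} = \frac{2 R}{-9} = 2 R \left(- \frac{1}{9}\right) = - \frac{2 R}{9}$)
$X{\left(n \right)} = \frac{3 n}{- \frac{26}{9} + n}$ ($X{\left(n \right)} = \frac{n + n 2}{n - \frac{26}{9}} = \frac{n + 2 n}{n - \frac{26}{9}} = \frac{3 n}{- \frac{26}{9} + n}$)
$\left(X{\left(69 \right)} + 45710\right) \left(5454 + 33357\right) = \left(27 \cdot 69 \frac{1}{-26 + 9 \cdot 69} + 45710\right) \left(5454 + 33357\right) = \left(27 \cdot 69 \frac{1}{-26 + 621} + 45710\right) 38811 = \left(27 \cdot 69 \cdot \frac{1}{595} + 45710\right) 38811 = \left(\frac{1863}{595} + 45710\right) 38811 = \frac{27199313}{595} \cdot 38811 = \frac{62096031579}{35}$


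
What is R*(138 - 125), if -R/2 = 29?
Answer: -754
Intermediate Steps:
R = -58 (R = -2*29 = -58)
R*(138 - 125) = -58*(138 - 125) = -58*13 = -754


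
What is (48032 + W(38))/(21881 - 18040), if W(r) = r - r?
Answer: 48032/3841 ≈ 12.505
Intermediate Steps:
W(r) = 0
(48032 + W(38))/(21881 - 18040) = (48032 + 0)/(21881 - 18040) = 48032/3841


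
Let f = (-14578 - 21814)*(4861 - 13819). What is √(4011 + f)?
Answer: √326003547 ≈ 18056.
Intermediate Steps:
f = 325999536 (f = -36392*(-8958) = 325999536)
√(4011 + f) = √(4011 + 325999536) = √326003547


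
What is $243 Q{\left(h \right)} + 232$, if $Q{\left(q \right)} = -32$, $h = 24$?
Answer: $-7544$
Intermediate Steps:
$243 Q{\left(h \right)} + 232 = 243 \left(-32\right) + 232 = -7776 + 232 = -7544$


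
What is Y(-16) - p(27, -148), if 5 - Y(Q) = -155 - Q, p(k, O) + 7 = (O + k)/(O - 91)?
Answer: 35968/239 ≈ 150.49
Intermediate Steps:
p(k, O) = -7 + (O + k)/(-91 + O) (p(k, O) = -7 + (O + k)/(O - 91) = -7 + (O + k)/(-91 + O))
Y(Q) = 160 + Q (Y(Q) = 5 - (-155 - Q) = 5 + (155 + Q) = 160 + Q)
Y(-16) - p(27, -148) = (160 - 16) - (637 + 27 - 6*(-148))/(-91 - 148) = 144 - (637 + 27 + 888)/(-239) = 144 - (-1)*1552/239 = 144 - 1*(-1552/239) = 144 + 1552/239 = 35968/239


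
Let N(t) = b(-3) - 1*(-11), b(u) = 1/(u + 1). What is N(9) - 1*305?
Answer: -589/2 ≈ -294.50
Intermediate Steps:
b(u) = 1/(1 + u)
N(t) = 21/2 (N(t) = 1/(1 - 3) - 1*(-11) = 1/(-2) + 11 = -½ + 11 = 21/2)
N(9) - 1*305 = 21/2 - 1*305 = 21/2 - 305 = -589/2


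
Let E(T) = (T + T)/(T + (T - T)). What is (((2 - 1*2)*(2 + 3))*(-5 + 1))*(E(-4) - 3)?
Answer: 0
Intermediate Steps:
E(T) = 2 (E(T) = (2*T)/(T + 0) = (2*T)/T = 2)
(((2 - 1*2)*(2 + 3))*(-5 + 1))*(E(-4) - 3) = (((2 - 1*2)*(2 + 3))*(-5 + 1))*(2 - 3) = (((2 - 2)*5)*(-4))*(-1) = ((0*5)*(-4))*(-1) = (0*(-4))*(-1) = 0*(-1) = 0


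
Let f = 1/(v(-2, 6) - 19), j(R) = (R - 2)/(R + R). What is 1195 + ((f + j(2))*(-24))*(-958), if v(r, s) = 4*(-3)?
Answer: 14053/31 ≈ 453.32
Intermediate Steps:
v(r, s) = -12
j(R) = (-2 + R)/(2*R) (j(R) = (-2 + R)/((2*R)) = (-2 + R)*(1/(2*R)) = (-2 + R)/(2*R))
f = -1/31 (f = 1/(-12 - 19) = 1/(-31) = -1/31 ≈ -0.032258)
1195 + ((f + j(2))*(-24))*(-958) = 1195 + ((-1/31 + (½)*(-2 + 2)/2)*(-24))*(-958) = 1195 + ((-1/31 + (½)*(½)*0)*(-24))*(-958) = 1195 + ((-1/31 + 0)*(-24))*(-958) = 1195 - 1/31*(-24)*(-958) = 1195 + (24/31)*(-958) = 1195 - 22992/31 = 14053/31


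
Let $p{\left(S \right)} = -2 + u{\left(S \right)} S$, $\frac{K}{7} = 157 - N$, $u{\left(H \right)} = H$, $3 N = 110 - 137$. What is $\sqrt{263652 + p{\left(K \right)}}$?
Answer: $\sqrt{1613894} \approx 1270.4$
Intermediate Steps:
$N = -9$ ($N = \frac{110 - 137}{3} = \frac{1}{3} \left(-27\right) = -9$)
$K = 1162$ ($K = 7 \left(157 - -9\right) = 7 \left(157 + 9\right) = 7 \cdot 166 = 1162$)
$p{\left(S \right)} = -2 + S^{2}$ ($p{\left(S \right)} = -2 + S S = -2 + S^{2}$)
$\sqrt{263652 + p{\left(K \right)}} = \sqrt{263652 - \left(2 - 1162^{2}\right)} = \sqrt{263652 + \left(-2 + 1350244\right)} = \sqrt{263652 + 1350242} = \sqrt{1613894}$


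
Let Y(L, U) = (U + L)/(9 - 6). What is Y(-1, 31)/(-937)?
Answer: -10/937 ≈ -0.010672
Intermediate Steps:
Y(L, U) = L/3 + U/3 (Y(L, U) = (L + U)/3 = (L + U)*(⅓) = L/3 + U/3)
Y(-1, 31)/(-937) = ((⅓)*(-1) + (⅓)*31)/(-937) = (-⅓ + 31/3)*(-1/937) = 10*(-1/937) = -10/937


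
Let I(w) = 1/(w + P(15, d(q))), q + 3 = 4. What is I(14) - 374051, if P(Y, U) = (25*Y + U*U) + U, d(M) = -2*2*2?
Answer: -166452694/445 ≈ -3.7405e+5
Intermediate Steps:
q = 1 (q = -3 + 4 = 1)
d(M) = -8 (d(M) = -4*2 = -8)
P(Y, U) = U + U² + 25*Y (P(Y, U) = (25*Y + U²) + U = (U² + 25*Y) + U = U + U² + 25*Y)
I(w) = 1/(431 + w) (I(w) = 1/(w + (-8 + (-8)² + 25*15)) = 1/(w + (-8 + 64 + 375)) = 1/(w + 431) = 1/(431 + w))
I(14) - 374051 = 1/(431 + 14) - 374051 = 1/445 - 374051 = -166452694/445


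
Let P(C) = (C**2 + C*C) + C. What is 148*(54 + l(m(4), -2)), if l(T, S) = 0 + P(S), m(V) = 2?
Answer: 8880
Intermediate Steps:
P(C) = C + 2*C**2 (P(C) = (C**2 + C**2) + C = 2*C**2 + C = C + 2*C**2)
l(T, S) = S*(1 + 2*S) (l(T, S) = 0 + S*(1 + 2*S) = S*(1 + 2*S))
148*(54 + l(m(4), -2)) = 148*(54 - 2*(1 + 2*(-2))) = 148*(54 - 2*(1 - 4)) = 148*(54 - 2*(-3)) = 148*(54 + 6) = 148*60 = 8880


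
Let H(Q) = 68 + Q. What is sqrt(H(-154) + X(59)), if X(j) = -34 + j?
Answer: I*sqrt(61) ≈ 7.8102*I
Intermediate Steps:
sqrt(H(-154) + X(59)) = sqrt((68 - 154) + (-34 + 59)) = sqrt(-86 + 25) = sqrt(-61) = I*sqrt(61)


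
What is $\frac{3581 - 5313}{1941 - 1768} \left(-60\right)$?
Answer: $\frac{103920}{173} \approx 600.69$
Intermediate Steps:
$\frac{3581 - 5313}{1941 - 1768} \left(-60\right) = \frac{3581 - 5313}{173} \left(-60\right) = \left(-1732\right) \frac{1}{173} \left(-60\right) = \left(- \frac{1732}{173}\right) \left(-60\right) = \frac{103920}{173}$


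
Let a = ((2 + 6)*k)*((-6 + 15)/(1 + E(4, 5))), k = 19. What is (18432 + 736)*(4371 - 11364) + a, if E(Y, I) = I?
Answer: -134041596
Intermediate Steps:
a = 228 (a = ((2 + 6)*19)*((-6 + 15)/(1 + 5)) = (8*19)*(9/6) = 152*(9*(⅙)) = 152*(3/2) = 228)
(18432 + 736)*(4371 - 11364) + a = (18432 + 736)*(4371 - 11364) + 228 = 19168*(-6993) + 228 = -134041824 + 228 = -134041596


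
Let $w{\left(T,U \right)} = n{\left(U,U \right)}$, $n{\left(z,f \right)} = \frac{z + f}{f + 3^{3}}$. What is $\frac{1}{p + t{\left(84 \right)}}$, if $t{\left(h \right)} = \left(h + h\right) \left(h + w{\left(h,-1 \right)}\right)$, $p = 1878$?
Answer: $\frac{13}{207702} \approx 6.259 \cdot 10^{-5}$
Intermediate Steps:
$n{\left(z,f \right)} = \frac{f + z}{27 + f}$ ($n{\left(z,f \right)} = \frac{f + z}{f + 27} = \frac{f + z}{27 + f}$)
$w{\left(T,U \right)} = \frac{2 U}{27 + U}$ ($w{\left(T,U \right)} = \frac{U + U}{27 + U} = \frac{2 U}{27 + U}$)
$t{\left(h \right)} = 2 h \left(- \frac{1}{13} + h\right)$ ($t{\left(h \right)} = \left(h + h\right) \left(h + 2 \left(-1\right) \frac{1}{27 - 1}\right) = 2 h \left(h + 2 \left(-1\right) \frac{1}{26}\right) = 2 h \left(h - \frac{1}{13}\right) = 2 h \left(- \frac{1}{13} + h\right)$)
$\frac{1}{p + t{\left(84 \right)}} = \frac{1}{1878 + \frac{2}{13} \cdot 84 \left(-1 + 13 \cdot 84\right)} = \frac{1}{1878 + \frac{2}{13} \cdot 84 \left(-1 + 1092\right)} = \frac{1}{1878 + \frac{2}{13} \cdot 84 \cdot 1091} = \frac{1}{1878 + \frac{183288}{13}} = \frac{1}{\frac{207702}{13}} = \frac{13}{207702}$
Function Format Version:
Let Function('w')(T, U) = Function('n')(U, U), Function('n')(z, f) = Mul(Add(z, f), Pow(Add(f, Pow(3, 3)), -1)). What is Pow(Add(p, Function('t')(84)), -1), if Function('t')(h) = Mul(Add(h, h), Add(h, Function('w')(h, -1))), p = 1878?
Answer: Rational(13, 207702) ≈ 6.2590e-5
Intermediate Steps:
Function('n')(z, f) = Mul(Pow(Add(27, f), -1), Add(f, z)) (Function('n')(z, f) = Mul(Add(f, z), Pow(Add(f, 27), -1)) = Mul(Add(f, z), Pow(Add(27, f), -1)) = Mul(Pow(Add(27, f), -1), Add(f, z)))
Function('w')(T, U) = Mul(2, U, Pow(Add(27, U), -1)) (Function('w')(T, U) = Mul(Pow(Add(27, U), -1), Add(U, U)) = Mul(Pow(Add(27, U), -1), Mul(2, U)) = Mul(2, U, Pow(Add(27, U), -1)))
Function('t')(h) = Mul(2, h, Add(Rational(-1, 13), h)) (Function('t')(h) = Mul(Add(h, h), Add(h, Mul(2, -1, Pow(Add(27, -1), -1)))) = Mul(Mul(2, h), Add(h, Mul(2, -1, Pow(26, -1)))) = Mul(Mul(2, h), Add(h, Mul(2, -1, Rational(1, 26)))) = Mul(Mul(2, h), Add(h, Rational(-1, 13))) = Mul(Mul(2, h), Add(Rational(-1, 13), h)) = Mul(2, h, Add(Rational(-1, 13), h)))
Pow(Add(p, Function('t')(84)), -1) = Pow(Add(1878, Mul(Rational(2, 13), 84, Add(-1, Mul(13, 84)))), -1) = Pow(Add(1878, Mul(Rational(2, 13), 84, Add(-1, 1092))), -1) = Pow(Add(1878, Mul(Rational(2, 13), 84, 1091)), -1) = Pow(Add(1878, Rational(183288, 13)), -1) = Pow(Rational(207702, 13), -1) = Rational(13, 207702)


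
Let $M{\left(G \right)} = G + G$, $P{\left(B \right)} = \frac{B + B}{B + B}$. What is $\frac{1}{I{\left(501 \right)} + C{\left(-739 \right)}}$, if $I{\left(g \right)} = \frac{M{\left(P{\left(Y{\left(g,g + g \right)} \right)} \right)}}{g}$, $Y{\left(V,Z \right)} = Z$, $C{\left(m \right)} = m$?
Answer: $- \frac{501}{370237} \approx -0.0013532$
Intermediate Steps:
$P{\left(B \right)} = 1$ ($P{\left(B \right)} = \frac{2 B}{2 B} = 2 B \frac{1}{2 B} = 1$)
$M{\left(G \right)} = 2 G$
$I{\left(g \right)} = \frac{2}{g}$ ($I{\left(g \right)} = \frac{2 \cdot 1}{g} = \frac{2}{g}$)
$\frac{1}{I{\left(501 \right)} + C{\left(-739 \right)}} = \frac{1}{\frac{2}{501} - 739} = \frac{1}{- \frac{370237}{501}} = - \frac{501}{370237}$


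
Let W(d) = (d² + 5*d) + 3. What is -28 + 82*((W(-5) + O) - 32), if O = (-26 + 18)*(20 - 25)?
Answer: 874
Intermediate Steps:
W(d) = 3 + d² + 5*d
O = 40 (O = -8*(-5) = 40)
-28 + 82*((W(-5) + O) - 32) = -28 + 82*(((3 + (-5)² + 5*(-5)) + 40) - 32) = -28 + 82*(((3 + 25 - 25) + 40) - 32) = -28 + 82*((3 + 40) - 32) = -28 + 82*(43 - 32) = -28 + 82*11 = -28 + 902 = 874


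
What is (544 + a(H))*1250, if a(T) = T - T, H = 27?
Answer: 680000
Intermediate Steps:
a(T) = 0
(544 + a(H))*1250 = (544 + 0)*1250 = 544*1250 = 680000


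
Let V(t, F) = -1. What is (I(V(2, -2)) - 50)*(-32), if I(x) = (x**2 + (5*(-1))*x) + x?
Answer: 1440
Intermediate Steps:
I(x) = x**2 - 4*x (I(x) = (x**2 - 5*x) + x = x**2 - 4*x)
(I(V(2, -2)) - 50)*(-32) = (-(-4 - 1) - 50)*(-32) = (-1*(-5) - 50)*(-32) = (5 - 50)*(-32) = -45*(-32) = 1440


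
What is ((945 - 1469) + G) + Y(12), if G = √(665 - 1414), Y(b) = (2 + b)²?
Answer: -328 + I*√749 ≈ -328.0 + 27.368*I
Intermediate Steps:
G = I*√749 (G = √(-749) = I*√749 ≈ 27.368*I)
((945 - 1469) + G) + Y(12) = ((945 - 1469) + I*√749) + (2 + 12)² = (-524 + I*√749) + 14² = (-524 + I*√749) + 196 = -328 + I*√749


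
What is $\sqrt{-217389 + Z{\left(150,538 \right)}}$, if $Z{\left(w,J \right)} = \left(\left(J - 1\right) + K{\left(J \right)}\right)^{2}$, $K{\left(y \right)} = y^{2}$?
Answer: $2 \sqrt{21022190743} \approx 2.8998 \cdot 10^{5}$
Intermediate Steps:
$Z{\left(w,J \right)} = \left(-1 + J + J^{2}\right)^{2}$ ($Z{\left(w,J \right)} = \left(\left(J - 1\right) + J^{2}\right)^{2} = \left(\left(-1 + J\right) + J^{2}\right)^{2} = \left(-1 + J + J^{2}\right)^{2}$)
$\sqrt{-217389 + Z{\left(150,538 \right)}} = \sqrt{-217389 + \left(-1 + 538 + 538^{2}\right)^{2}} = \sqrt{-217389 + \left(-1 + 538 + 289444\right)^{2}} = \sqrt{-217389 + 289981^{2}} = \sqrt{-217389 + 84088980361} = \sqrt{84088762972} = 2 \sqrt{21022190743}$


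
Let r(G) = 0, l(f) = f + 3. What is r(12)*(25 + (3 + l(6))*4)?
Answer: 0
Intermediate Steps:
l(f) = 3 + f
r(12)*(25 + (3 + l(6))*4) = 0*(25 + (3 + (3 + 6))*4) = 0*(25 + (3 + 9)*4) = 0*(25 + 12*4) = 0*(25 + 48) = 0*73 = 0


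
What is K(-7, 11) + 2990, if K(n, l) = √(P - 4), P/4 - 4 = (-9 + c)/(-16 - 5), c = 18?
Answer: 2990 + 6*√14/7 ≈ 2993.2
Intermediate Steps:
P = 100/7 (P = 16 + 4*((-9 + 18)/(-16 - 5)) = 16 + 4*(9/(-21)) = 16 + 4*(9*(-1/21)) = 16 + 4*(-3/7) = 16 - 12/7 = 100/7 ≈ 14.286)
K(n, l) = 6*√14/7 (K(n, l) = √(100/7 - 4) = √(72/7) = 6*√14/7)
K(-7, 11) + 2990 = 6*√14/7 + 2990 = 2990 + 6*√14/7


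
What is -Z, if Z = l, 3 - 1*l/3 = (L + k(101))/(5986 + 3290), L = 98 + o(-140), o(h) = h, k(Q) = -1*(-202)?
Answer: -6917/773 ≈ -8.9483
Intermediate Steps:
k(Q) = 202
L = -42 (L = 98 - 140 = -42)
l = 6917/773 (l = 9 - 3*(-42 + 202)/(5986 + 3290) = 9 - 480/9276 = 9 - 3*40/2319 = 9 - 40/773 = 6917/773 ≈ 8.9483)
Z = 6917/773 ≈ 8.9483
-Z = -1*6917/773 = -6917/773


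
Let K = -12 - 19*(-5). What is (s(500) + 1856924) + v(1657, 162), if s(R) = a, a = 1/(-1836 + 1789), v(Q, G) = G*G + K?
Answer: 88512796/47 ≈ 1.8833e+6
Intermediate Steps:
K = 83 (K = -12 + 95 = 83)
v(Q, G) = 83 + G² (v(Q, G) = G*G + 83 = G² + 83 = 83 + G²)
a = -1/47 (a = 1/(-47) = -1/47 ≈ -0.021277)
s(R) = -1/47
(s(500) + 1856924) + v(1657, 162) = (-1/47 + 1856924) + (83 + 162²) = 87275427/47 + (83 + 26244) = 87275427/47 + 26327 = 88512796/47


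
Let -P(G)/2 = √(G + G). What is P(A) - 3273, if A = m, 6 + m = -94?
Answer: -3273 - 20*I*√2 ≈ -3273.0 - 28.284*I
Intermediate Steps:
m = -100 (m = -6 - 94 = -100)
A = -100
P(G) = -2*√2*√G (P(G) = -2*√(G + G) = -2*√2*√G)
P(A) - 3273 = -2*√2*√(-100) - 3273 = -2*√2*10*I - 3273 = -20*I*√2 - 3273 = -3273 - 20*I*√2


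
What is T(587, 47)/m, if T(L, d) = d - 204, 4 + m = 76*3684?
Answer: -157/279980 ≈ -0.00056075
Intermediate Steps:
m = 279980 (m = -4 + 76*3684 = -4 + 279984 = 279980)
T(L, d) = -204 + d
T(587, 47)/m = (-204 + 47)/279980 = -157*1/279980 = -157/279980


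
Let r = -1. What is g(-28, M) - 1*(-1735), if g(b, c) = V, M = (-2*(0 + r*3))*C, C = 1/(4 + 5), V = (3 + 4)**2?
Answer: 1784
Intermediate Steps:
V = 49 (V = 7**2 = 49)
C = 1/9 ≈ 0.11111
M = 2/3 (M = -2*(0 - 1*3)*(1/9) = -2*(0 - 3)*(1/9) = -2*(-3)*(1/9) = 6*(1/9) = 2/3 ≈ 0.66667)
g(b, c) = 49
g(-28, M) - 1*(-1735) = 49 - 1*(-1735) = 49 + 1735 = 1784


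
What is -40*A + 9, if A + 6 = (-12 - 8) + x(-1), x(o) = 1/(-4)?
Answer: 1059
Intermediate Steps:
x(o) = -¼
A = -105/4 (A = -6 + ((-12 - 8) - ¼) = -6 + (-20 - ¼) = -6 - 81/4 = -105/4 ≈ -26.250)
-40*A + 9 = -40*(-105/4) + 9 = 1050 + 9 = 1059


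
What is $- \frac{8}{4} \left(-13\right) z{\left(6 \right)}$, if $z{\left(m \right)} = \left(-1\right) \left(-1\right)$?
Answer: $26$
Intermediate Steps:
$z{\left(m \right)} = 1$
$- \frac{8}{4} \left(-13\right) z{\left(6 \right)} = - \frac{8}{4} \left(-13\right) 1 = \left(-8\right) \frac{1}{4} \left(-13\right) 1 = \left(-2\right) \left(-13\right) 1 = 26 \cdot 1 = 26$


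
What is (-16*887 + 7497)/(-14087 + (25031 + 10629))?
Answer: -6695/21573 ≈ -0.31034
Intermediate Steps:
(-16*887 + 7497)/(-14087 + (25031 + 10629)) = (-14192 + 7497)/(-14087 + 35660) = -6695/21573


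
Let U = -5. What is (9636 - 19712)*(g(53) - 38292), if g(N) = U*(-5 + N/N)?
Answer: 385628672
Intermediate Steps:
g(N) = 20 (g(N) = -5*(-5 + N/N) = -5*(-5 + 1) = -5*(-4) = 20)
(9636 - 19712)*(g(53) - 38292) = (9636 - 19712)*(20 - 38292) = -10076*(-38272) = 385628672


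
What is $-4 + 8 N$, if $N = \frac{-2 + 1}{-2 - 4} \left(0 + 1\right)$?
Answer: $- \frac{8}{3} \approx -2.6667$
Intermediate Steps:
$N = \frac{1}{6}$ ($N = - \frac{1}{-6} \cdot 1 = \left(-1\right) \left(- \frac{1}{6}\right) 1 = \frac{1}{6} \cdot 1 = \frac{1}{6} \approx 0.16667$)
$-4 + 8 N = -4 + 8 \cdot \frac{1}{6} = -4 + \frac{4}{3} = - \frac{8}{3}$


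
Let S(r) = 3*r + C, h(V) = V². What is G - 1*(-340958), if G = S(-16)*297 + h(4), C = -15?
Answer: 322263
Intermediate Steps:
S(r) = -15 + 3*r (S(r) = 3*r - 15 = -15 + 3*r)
G = -18695 (G = (-15 + 3*(-16))*297 + 4² = (-15 - 48)*297 + 16 = -63*297 + 16 = -18711 + 16 = -18695)
G - 1*(-340958) = -18695 - 1*(-340958) = -18695 + 340958 = 322263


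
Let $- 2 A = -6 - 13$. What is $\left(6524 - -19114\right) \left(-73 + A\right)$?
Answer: $-1628013$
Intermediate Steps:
$A = \frac{19}{2}$ ($A = - \frac{-6 - 13}{2} = \left(- \frac{1}{2}\right) \left(-19\right) = \frac{19}{2} \approx 9.5$)
$\left(6524 - -19114\right) \left(-73 + A\right) = \left(6524 - -19114\right) \left(-73 + \frac{19}{2}\right) = \left(6524 + 19114\right) \left(- \frac{127}{2}\right) = 25638 \left(- \frac{127}{2}\right) = -1628013$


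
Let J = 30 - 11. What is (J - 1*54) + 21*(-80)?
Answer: -1715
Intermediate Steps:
J = 19
(J - 1*54) + 21*(-80) = (19 - 1*54) + 21*(-80) = (19 - 54) - 1680 = -35 - 1680 = -1715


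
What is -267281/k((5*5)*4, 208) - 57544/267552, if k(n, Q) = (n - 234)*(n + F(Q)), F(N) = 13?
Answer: 4415014679/253204524 ≈ 17.437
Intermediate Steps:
k(n, Q) = (-234 + n)*(13 + n) (k(n, Q) = (n - 234)*(n + 13) = (-234 + n)*(13 + n))
-267281/k((5*5)*4, 208) - 57544/267552 = -267281/(-3042 + ((5*5)*4)**2 - 221*5*5*4) - 57544/267552 = -267281/(-3042 + (25*4)**2 - 5525*4) - 57544*1/267552 = -267281/(-3042 + 100**2 - 221*100) - 7193/33444 = -267281/(-3042 + 10000 - 22100) - 7193/33444 = -267281/(-15142) - 7193/33444 = -267281*(-1/15142) - 7193/33444 = 267281/15142 - 7193/33444 = 4415014679/253204524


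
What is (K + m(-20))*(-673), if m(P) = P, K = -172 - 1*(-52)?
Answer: 94220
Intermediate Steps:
K = -120 (K = -172 + 52 = -120)
(K + m(-20))*(-673) = (-120 - 20)*(-673) = -140*(-673) = 94220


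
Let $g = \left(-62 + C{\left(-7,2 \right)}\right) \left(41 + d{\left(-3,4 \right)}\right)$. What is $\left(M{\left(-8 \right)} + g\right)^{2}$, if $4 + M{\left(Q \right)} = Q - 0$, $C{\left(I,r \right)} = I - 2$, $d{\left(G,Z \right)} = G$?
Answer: $7344100$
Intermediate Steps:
$C{\left(I,r \right)} = -2 + I$ ($C{\left(I,r \right)} = I - 2 = -2 + I$)
$M{\left(Q \right)} = -4 + Q$ ($M{\left(Q \right)} = -4 + \left(Q - 0\right) = -4 + \left(Q + 0\right) = -4 + Q$)
$g = -2698$ ($g = \left(-62 - 9\right) \left(41 - 3\right) = \left(-62 - 9\right) 38 = \left(-71\right) 38 = -2698$)
$\left(M{\left(-8 \right)} + g\right)^{2} = \left(\left(-4 - 8\right) - 2698\right)^{2} = \left(-12 - 2698\right)^{2} = \left(-2710\right)^{2} = 7344100$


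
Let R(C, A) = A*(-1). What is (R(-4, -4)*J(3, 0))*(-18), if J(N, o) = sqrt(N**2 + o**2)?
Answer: -216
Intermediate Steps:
R(C, A) = -A
(R(-4, -4)*J(3, 0))*(-18) = ((-1*(-4))*sqrt(3**2 + 0**2))*(-18) = (4*sqrt(9 + 0))*(-18) = (4*sqrt(9))*(-18) = (4*3)*(-18) = 12*(-18) = -216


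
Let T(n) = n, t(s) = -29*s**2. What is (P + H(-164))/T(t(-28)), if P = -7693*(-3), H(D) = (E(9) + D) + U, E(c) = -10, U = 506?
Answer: -23411/22736 ≈ -1.0297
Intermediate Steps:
H(D) = 496 + D (H(D) = (-10 + D) + 506 = 496 + D)
P = 23079
(P + H(-164))/T(t(-28)) = (23079 + (496 - 164))/((-29*(-28)**2)) = (23079 + 332)/((-29*784)) = 23411/(-22736) = 23411*(-1/22736) = -23411/22736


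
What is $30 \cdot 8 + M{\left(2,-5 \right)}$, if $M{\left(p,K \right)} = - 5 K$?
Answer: $265$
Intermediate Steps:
$30 \cdot 8 + M{\left(2,-5 \right)} = 30 \cdot 8 - -25 = 240 + 25 = 265$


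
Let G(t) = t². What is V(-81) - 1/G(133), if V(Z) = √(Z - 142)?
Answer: -1/17689 + I*√223 ≈ -5.6532e-5 + 14.933*I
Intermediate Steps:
V(Z) = √(-142 + Z)
V(-81) - 1/G(133) = √(-142 - 81) - 1/(133²) = √(-223) - 1/17689 = I*√223 - 1*1/17689 = I*√223 - 1/17689 = -1/17689 + I*√223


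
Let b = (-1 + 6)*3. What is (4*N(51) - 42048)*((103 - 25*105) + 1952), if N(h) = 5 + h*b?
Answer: 22211760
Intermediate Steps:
b = 15 (b = 5*3 = 15)
N(h) = 5 + 15*h (N(h) = 5 + h*15 = 5 + 15*h)
(4*N(51) - 42048)*((103 - 25*105) + 1952) = (4*(5 + 15*51) - 42048)*((103 - 25*105) + 1952) = (4*(5 + 765) - 42048)*((103 - 2625) + 1952) = (4*770 - 42048)*(-2522 + 1952) = (3080 - 42048)*(-570) = -38968*(-570) = 22211760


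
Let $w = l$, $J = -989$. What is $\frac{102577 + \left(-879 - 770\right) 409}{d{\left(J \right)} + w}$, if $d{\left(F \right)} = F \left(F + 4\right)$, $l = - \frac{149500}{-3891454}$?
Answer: $- \frac{1112691225128}{1895459217705} \approx -0.58703$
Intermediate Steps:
$l = \frac{74750}{1945727}$ ($l = \left(-149500\right) \left(- \frac{1}{3891454}\right) = \frac{74750}{1945727} \approx 0.038418$)
$d{\left(F \right)} = F \left(4 + F\right)$
$w = \frac{74750}{1945727} \approx 0.038418$
$\frac{102577 + \left(-879 - 770\right) 409}{d{\left(J \right)} + w} = \frac{102577 + \left(-879 - 770\right) 409}{- 989 \left(4 - 989\right) + \frac{74750}{1945727}} = \frac{102577 - 674441}{\left(-989\right) \left(-985\right) + \frac{74750}{1945727}} = \frac{102577 - 674441}{974165 + \frac{74750}{1945727}} = - \frac{571864}{\frac{1895459217705}{1945727}} = \left(-571864\right) \frac{1945727}{1895459217705} = - \frac{1112691225128}{1895459217705}$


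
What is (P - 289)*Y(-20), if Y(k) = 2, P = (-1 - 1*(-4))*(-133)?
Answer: -1376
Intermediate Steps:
P = -399 (P = (-1 + 4)*(-133) = 3*(-133) = -399)
(P - 289)*Y(-20) = (-399 - 289)*2 = -688*2 = -1376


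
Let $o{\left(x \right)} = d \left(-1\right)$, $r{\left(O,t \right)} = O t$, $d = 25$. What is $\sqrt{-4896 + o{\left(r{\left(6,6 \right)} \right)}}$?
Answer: $i \sqrt{4921} \approx 70.15 i$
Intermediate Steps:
$o{\left(x \right)} = -25$ ($o{\left(x \right)} = 25 \left(-1\right) = -25$)
$\sqrt{-4896 + o{\left(r{\left(6,6 \right)} \right)}} = \sqrt{-4896 - 25} = \sqrt{-4921} = i \sqrt{4921}$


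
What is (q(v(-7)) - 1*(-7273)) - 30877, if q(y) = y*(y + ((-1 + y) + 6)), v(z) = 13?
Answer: -23201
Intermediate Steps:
q(y) = y*(5 + 2*y) (q(y) = y*(y + (5 + y)) = y*(5 + 2*y))
(q(v(-7)) - 1*(-7273)) - 30877 = (13*(5 + 2*13) - 1*(-7273)) - 30877 = (13*(5 + 26) + 7273) - 30877 = (13*31 + 7273) - 30877 = (403 + 7273) - 30877 = 7676 - 30877 = -23201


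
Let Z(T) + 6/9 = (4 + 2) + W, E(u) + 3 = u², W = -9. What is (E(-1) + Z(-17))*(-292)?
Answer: 4964/3 ≈ 1654.7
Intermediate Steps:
E(u) = -3 + u²
Z(T) = -11/3 (Z(T) = -⅔ + ((4 + 2) - 9) = -⅔ + (6 - 9) = -⅔ - 3 = -11/3)
(E(-1) + Z(-17))*(-292) = ((-3 + (-1)²) - 11/3)*(-292) = ((-3 + 1) - 11/3)*(-292) = (-2 - 11/3)*(-292) = -17/3*(-292) = 4964/3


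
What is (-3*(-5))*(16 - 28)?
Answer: -180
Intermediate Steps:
(-3*(-5))*(16 - 28) = 15*(-12) = -180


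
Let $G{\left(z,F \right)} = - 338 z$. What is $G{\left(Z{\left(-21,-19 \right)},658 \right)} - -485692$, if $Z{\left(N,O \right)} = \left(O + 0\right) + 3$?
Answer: $491100$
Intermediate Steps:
$Z{\left(N,O \right)} = 3 + O$ ($Z{\left(N,O \right)} = O + 3 = 3 + O$)
$G{\left(Z{\left(-21,-19 \right)},658 \right)} - -485692 = - 338 \left(3 - 19\right) - -485692 = \left(-338\right) \left(-16\right) + 485692 = 5408 + 485692 = 491100$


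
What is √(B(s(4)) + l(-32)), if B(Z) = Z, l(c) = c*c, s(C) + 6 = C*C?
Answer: √1034 ≈ 32.156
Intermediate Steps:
s(C) = -6 + C² (s(C) = -6 + C*C = -6 + C²)
l(c) = c²
√(B(s(4)) + l(-32)) = √((-6 + 4²) + (-32)²) = √((-6 + 16) + 1024) = √(10 + 1024) = √1034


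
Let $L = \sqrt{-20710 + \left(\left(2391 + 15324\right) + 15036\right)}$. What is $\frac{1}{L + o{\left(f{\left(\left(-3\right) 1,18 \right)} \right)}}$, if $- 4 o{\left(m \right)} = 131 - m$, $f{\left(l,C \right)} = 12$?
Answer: $\frac{476}{178495} + \frac{16 \sqrt{12041}}{178495} \approx 0.012503$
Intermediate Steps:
$o{\left(m \right)} = - \frac{131}{4} + \frac{m}{4}$ ($o{\left(m \right)} = - \frac{131 - m}{4} = - \frac{131}{4} + \frac{m}{4}$)
$L = \sqrt{12041}$ ($L = \sqrt{-20710 + \left(17715 + 15036\right)} = \sqrt{-20710 + 32751} = \sqrt{12041} \approx 109.73$)
$\frac{1}{L + o{\left(f{\left(\left(-3\right) 1,18 \right)} \right)}} = \frac{1}{\sqrt{12041} + \left(- \frac{131}{4} + \frac{1}{4} \cdot 12\right)} = \frac{1}{\sqrt{12041} + \left(- \frac{131}{4} + 3\right)} = \frac{1}{\sqrt{12041} - \frac{119}{4}} = \frac{1}{- \frac{119}{4} + \sqrt{12041}}$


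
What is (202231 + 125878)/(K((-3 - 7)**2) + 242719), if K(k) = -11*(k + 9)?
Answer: 328109/241520 ≈ 1.3585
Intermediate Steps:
K(k) = -99 - 11*k (K(k) = -11*(9 + k) = -99 - 11*k)
(202231 + 125878)/(K((-3 - 7)**2) + 242719) = (202231 + 125878)/((-99 - 11*(-3 - 7)**2) + 242719) = 328109/((-99 - 11*(-10)**2) + 242719) = 328109/((-99 - 11*100) + 242719) = 328109/((-99 - 1100) + 242719) = 328109/(-1199 + 242719) = 328109/241520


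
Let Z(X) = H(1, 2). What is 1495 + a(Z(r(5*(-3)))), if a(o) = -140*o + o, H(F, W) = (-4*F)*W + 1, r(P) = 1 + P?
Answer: 2468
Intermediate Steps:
H(F, W) = 1 - 4*F*W (H(F, W) = -4*F*W + 1 = 1 - 4*F*W)
Z(X) = -7 (Z(X) = 1 - 4*1*2 = 1 - 8 = -7)
a(o) = -139*o
1495 + a(Z(r(5*(-3)))) = 1495 - 139*(-7) = 1495 + 973 = 2468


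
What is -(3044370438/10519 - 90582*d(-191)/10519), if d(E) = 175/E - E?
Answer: -578186083566/2009129 ≈ -2.8778e+5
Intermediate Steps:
d(E) = -E + 175/E
-(3044370438/10519 - 90582*d(-191)/10519) = -90582/((-10519/((-1*(-191) + 175/(-191)) - 33609))) = -90582/((-10519/((191 + 175*(-1/191)) - 33609))) = -90582/((-10519/((191 - 175/191) - 33609))) = -90582/((-10519/(36306/191 - 33609))) = -90582/((-10519/(-6383013/191))) = -90582/((-10519*(-191/6383013))) = -90582/2009129/6383013 = -90582*6383013/2009129 = -578186083566/2009129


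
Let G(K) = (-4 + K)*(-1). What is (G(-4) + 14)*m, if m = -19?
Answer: -418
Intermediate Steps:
G(K) = 4 - K
(G(-4) + 14)*m = ((4 - 1*(-4)) + 14)*(-19) = ((4 + 4) + 14)*(-19) = (8 + 14)*(-19) = 22*(-19) = -418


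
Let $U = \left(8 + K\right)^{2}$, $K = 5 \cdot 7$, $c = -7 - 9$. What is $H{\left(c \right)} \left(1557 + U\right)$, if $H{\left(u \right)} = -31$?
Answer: $-105586$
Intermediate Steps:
$c = -16$ ($c = -7 - 9 = -16$)
$K = 35$
$U = 1849$ ($U = \left(8 + 35\right)^{2} = 43^{2} = 1849$)
$H{\left(c \right)} \left(1557 + U\right) = - 31 \left(1557 + 1849\right) = \left(-31\right) 3406 = -105586$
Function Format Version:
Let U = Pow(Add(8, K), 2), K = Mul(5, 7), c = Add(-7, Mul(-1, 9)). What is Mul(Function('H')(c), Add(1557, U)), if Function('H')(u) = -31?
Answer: -105586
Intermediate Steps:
c = -16 (c = Add(-7, -9) = -16)
K = 35
U = 1849 (U = Pow(Add(8, 35), 2) = Pow(43, 2) = 1849)
Mul(Function('H')(c), Add(1557, U)) = Mul(-31, Add(1557, 1849)) = Mul(-31, 3406) = -105586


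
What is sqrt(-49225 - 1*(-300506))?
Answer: sqrt(251281) ≈ 501.28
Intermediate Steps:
sqrt(-49225 - 1*(-300506)) = sqrt(-49225 + 300506) = sqrt(251281)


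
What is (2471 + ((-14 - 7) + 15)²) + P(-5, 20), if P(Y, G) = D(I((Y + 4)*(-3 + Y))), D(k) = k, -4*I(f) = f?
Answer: 2505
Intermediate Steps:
I(f) = -f/4
P(Y, G) = -(-3 + Y)*(4 + Y)/4 (P(Y, G) = -(Y + 4)*(-3 + Y)/4 = -(4 + Y)*(-3 + Y)/4 = -(-3 + Y)*(4 + Y)/4)
(2471 + ((-14 - 7) + 15)²) + P(-5, 20) = (2471 + ((-14 - 7) + 15)²) + (3 - ¼*(-5) - ¼*(-5)²) = (2471 + (-21 + 15)²) + (3 + 5/4 - ¼*25) = (2471 + (-6)²) + (3 + 5/4 - 25/4) = (2471 + 36) - 2 = 2507 - 2 = 2505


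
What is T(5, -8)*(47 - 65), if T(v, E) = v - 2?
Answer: -54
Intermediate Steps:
T(v, E) = -2 + v
T(5, -8)*(47 - 65) = (-2 + 5)*(47 - 65) = 3*(-18) = -54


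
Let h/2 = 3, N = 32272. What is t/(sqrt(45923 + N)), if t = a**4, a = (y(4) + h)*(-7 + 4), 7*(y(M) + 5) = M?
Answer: 395307*sqrt(78195)/62582065 ≈ 1.7663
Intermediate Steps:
h = 6 (h = 2*3 = 6)
y(M) = -5 + M/7
a = -33/7 (a = ((-5 + (1/7)*4) + 6)*(-7 + 4) = ((-5 + 4/7) + 6)*(-3) = (-31/7 + 6)*(-3) = (11/7)*(-3) = -33/7 ≈ -4.7143)
t = 1185921/2401 (t = (-33/7)**4 = 1185921/2401 ≈ 493.93)
t/(sqrt(45923 + N)) = 1185921/(2401*(sqrt(45923 + 32272))) = 1185921/(2401*(sqrt(78195))) = 1185921*(sqrt(78195)/78195)/2401 = 395307*sqrt(78195)/62582065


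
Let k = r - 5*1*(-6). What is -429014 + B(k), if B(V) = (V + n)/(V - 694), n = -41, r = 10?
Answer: -280575155/654 ≈ -4.2901e+5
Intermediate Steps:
k = 40 (k = 10 - 5*1*(-6) = 10 - 5*(-6) = 10 + 30 = 40)
B(V) = (-41 + V)/(-694 + V) (B(V) = (V - 41)/(V - 694) = (-41 + V)/(-694 + V))
-429014 + B(k) = -429014 + (-41 + 40)/(-694 + 40) = -429014 - 1/(-654) = -429014 - 1/654*(-1) = -429014 + 1/654 = -280575155/654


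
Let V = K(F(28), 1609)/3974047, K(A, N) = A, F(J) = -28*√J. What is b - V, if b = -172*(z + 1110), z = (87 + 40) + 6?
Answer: -213796 + 8*√7/567721 ≈ -2.1380e+5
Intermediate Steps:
z = 133 (z = 127 + 6 = 133)
V = -8*√7/567721 (V = -56*√7/3974047 = -56*√7*(1/3974047) = -8*√7/567721 ≈ -3.7282e-5)
b = -213796 (b = -172*(133 + 1110) = -172*1243 = -213796)
b - V = -213796 - (-8)*√7/567721 = -213796 + 8*√7/567721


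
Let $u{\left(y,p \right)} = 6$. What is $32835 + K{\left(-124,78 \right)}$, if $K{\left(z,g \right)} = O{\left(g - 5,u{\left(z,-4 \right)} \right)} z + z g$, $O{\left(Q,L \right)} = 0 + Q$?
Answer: $14111$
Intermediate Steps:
$O{\left(Q,L \right)} = Q$
$K{\left(z,g \right)} = g z + z \left(-5 + g\right)$ ($K{\left(z,g \right)} = \left(g - 5\right) z + z g = \left(g - 5\right) z + g z = \left(-5 + g\right) z + g z = z \left(-5 + g\right) + g z = g z + z \left(-5 + g\right)$)
$32835 + K{\left(-124,78 \right)} = 32835 - 124 \left(-5 + 2 \cdot 78\right) = 32835 - 124 \left(-5 + 156\right) = 32835 - 18724 = 14111$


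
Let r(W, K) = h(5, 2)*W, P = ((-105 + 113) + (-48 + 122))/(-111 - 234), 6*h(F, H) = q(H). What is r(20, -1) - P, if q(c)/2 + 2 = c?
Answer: 82/345 ≈ 0.23768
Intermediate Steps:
q(c) = -4 + 2*c
h(F, H) = -2/3 + H/3 (h(F, H) = (-4 + 2*H)/6 = -2/3 + H/3)
P = -82/345 (P = (8 + 74)/(-345) = 82*(-1/345) = -82/345 ≈ -0.23768)
r(W, K) = 0 (r(W, K) = (-2/3 + (1/3)*2)*W = (-2/3 + 2/3)*W = 0*W = 0)
r(20, -1) - P = 0 - 1*(-82/345) = 0 + 82/345 = 82/345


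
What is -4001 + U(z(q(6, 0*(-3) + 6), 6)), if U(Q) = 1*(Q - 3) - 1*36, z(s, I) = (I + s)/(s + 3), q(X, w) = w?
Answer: -12116/3 ≈ -4038.7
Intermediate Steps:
z(s, I) = (I + s)/(3 + s)
U(Q) = -39 + Q (U(Q) = 1*(-3 + Q) - 36 = (-3 + Q) - 36 = -39 + Q)
-4001 + U(z(q(6, 0*(-3) + 6), 6)) = -4001 + (-39 + (6 + (0*(-3) + 6))/(3 + (0*(-3) + 6))) = -4001 + (-39 + (6 + (0 + 6))/(3 + (0 + 6))) = -4001 + (-39 + (6 + 6)/(3 + 6)) = -4001 + (-39 + 12/9) = -4001 + (-39 + (⅑)*12) = -4001 + (-39 + 4/3) = -4001 - 113/3 = -12116/3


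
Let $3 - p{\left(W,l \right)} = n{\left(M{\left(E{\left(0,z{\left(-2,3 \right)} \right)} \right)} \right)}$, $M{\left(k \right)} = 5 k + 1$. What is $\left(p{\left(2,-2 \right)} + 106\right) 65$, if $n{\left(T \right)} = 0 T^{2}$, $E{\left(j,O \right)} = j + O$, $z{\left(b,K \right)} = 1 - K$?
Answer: $7085$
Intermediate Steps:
$E{\left(j,O \right)} = O + j$
$M{\left(k \right)} = 1 + 5 k$
$n{\left(T \right)} = 0$
$p{\left(W,l \right)} = 3$ ($p{\left(W,l \right)} = 3 - 0 = 3 + 0 = 3$)
$\left(p{\left(2,-2 \right)} + 106\right) 65 = \left(3 + 106\right) 65 = 109 \cdot 65 = 7085$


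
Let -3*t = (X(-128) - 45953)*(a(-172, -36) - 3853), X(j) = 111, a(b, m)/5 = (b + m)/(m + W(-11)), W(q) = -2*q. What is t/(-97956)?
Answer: 67364819/114282 ≈ 589.46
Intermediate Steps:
a(b, m) = 5*(b + m)/(22 + m) (a(b, m) = 5*((b + m)/(m - 2*(-11))) = 5*((b + m)/(m + 22)) = 5*((b + m)/(22 + m)) = 5*(b + m)/(22 + m))
t = -404188914/7 (t = -(111 - 45953)*(5*(-172 - 36)/(22 - 36) - 3853)/3 = -(-45842)*(5*(-208)/(-14) - 3853)/3 = -(-45842)*(5*(-1/14)*(-208) - 3853)/3 = -(-45842)*(520/7 - 3853)/3 = -(-45842)*(-26451)/(3*7) = -1/3*1212566742/7 = -404188914/7 ≈ -5.7741e+7)
t/(-97956) = -404188914/7/(-97956) = -404188914/7*(-1/97956) = 67364819/114282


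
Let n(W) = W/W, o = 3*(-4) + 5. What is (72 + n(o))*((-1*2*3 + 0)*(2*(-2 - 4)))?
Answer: 5256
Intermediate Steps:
o = -7 (o = -12 + 5 = -7)
n(W) = 1
(72 + n(o))*((-1*2*3 + 0)*(2*(-2 - 4))) = (72 + 1)*((-1*2*3 + 0)*(2*(-2 - 4))) = 73*((-2*3 + 0)*(2*(-6))) = 73*((-6 + 0)*(-12)) = 73*(-6*(-12)) = 73*72 = 5256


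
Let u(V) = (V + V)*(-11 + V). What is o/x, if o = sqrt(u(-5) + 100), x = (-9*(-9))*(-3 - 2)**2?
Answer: 2*sqrt(65)/2025 ≈ 0.0079627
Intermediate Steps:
u(V) = 2*V*(-11 + V) (u(V) = (2*V)*(-11 + V) = 2*V*(-11 + V))
x = 2025 (x = 81*(-5)**2 = 81*25 = 2025)
o = 2*sqrt(65) (o = sqrt(2*(-5)*(-11 - 5) + 100) = sqrt(2*(-5)*(-16) + 100) = sqrt(160 + 100) = sqrt(260) = 2*sqrt(65) ≈ 16.125)
o/x = (2*sqrt(65))/2025 = (2*sqrt(65))*(1/2025) = 2*sqrt(65)/2025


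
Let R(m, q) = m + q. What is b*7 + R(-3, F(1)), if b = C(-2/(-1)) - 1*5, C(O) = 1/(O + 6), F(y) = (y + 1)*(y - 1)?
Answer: -297/8 ≈ -37.125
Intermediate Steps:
F(y) = (1 + y)*(-1 + y)
C(O) = 1/(6 + O)
b = -39/8 (b = 1/(6 - 2/(-1)) - 1*5 = 1/(6 - 2*(-1)) - 5 = 1/(6 + 2) - 5 = 1/8 - 5 = ⅛ - 5 = -39/8 ≈ -4.8750)
b*7 + R(-3, F(1)) = -39/8*7 + (-3 + (-1 + 1²)) = -273/8 + (-3 + (-1 + 1)) = -273/8 + (-3 + 0) = -273/8 - 3 = -297/8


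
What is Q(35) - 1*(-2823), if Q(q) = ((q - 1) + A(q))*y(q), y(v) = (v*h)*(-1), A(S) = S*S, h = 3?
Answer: -129372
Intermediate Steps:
A(S) = S²
y(v) = -3*v (y(v) = (v*3)*(-1) = (3*v)*(-1) = -3*v)
Q(q) = -3*q*(-1 + q + q²) (Q(q) = ((q - 1) + q²)*(-3*q) = ((-1 + q) + q²)*(-3*q) = (-1 + q + q²)*(-3*q) = -3*q*(-1 + q + q²))
Q(35) - 1*(-2823) = 3*35*(1 - 1*35 - 1*35²) - 1*(-2823) = 3*35*(1 - 35 - 1*1225) + 2823 = 3*35*(1 - 35 - 1225) + 2823 = 3*35*(-1259) + 2823 = -132195 + 2823 = -129372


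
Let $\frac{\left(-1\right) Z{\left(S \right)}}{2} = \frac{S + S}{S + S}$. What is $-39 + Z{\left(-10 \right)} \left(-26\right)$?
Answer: $13$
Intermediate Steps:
$Z{\left(S \right)} = -2$ ($Z{\left(S \right)} = - 2 \frac{S + S}{S + S} = - 2 \frac{2 S}{2 S} = - 2 \cdot 2 S \frac{1}{2 S} = \left(-2\right) 1 = -2$)
$-39 + Z{\left(-10 \right)} \left(-26\right) = -39 - -52 = -39 + 52 = 13$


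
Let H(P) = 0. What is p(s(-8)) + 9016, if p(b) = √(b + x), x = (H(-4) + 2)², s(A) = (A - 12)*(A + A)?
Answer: 9034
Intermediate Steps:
s(A) = 2*A*(-12 + A) (s(A) = (-12 + A)*(2*A) = 2*A*(-12 + A))
x = 4 (x = (0 + 2)² = 2² = 4)
p(b) = √(4 + b) (p(b) = √(b + 4) = √(4 + b))
p(s(-8)) + 9016 = √(4 + 2*(-8)*(-12 - 8)) + 9016 = √(4 + 2*(-8)*(-20)) + 9016 = √(4 + 320) + 9016 = √324 + 9016 = 18 + 9016 = 9034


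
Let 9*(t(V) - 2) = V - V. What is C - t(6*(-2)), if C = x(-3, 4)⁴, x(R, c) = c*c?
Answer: 65534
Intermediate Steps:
t(V) = 2 (t(V) = 2 + (V - V)/9 = 2 + (⅑)*0 = 2 + 0 = 2)
x(R, c) = c²
C = 65536 (C = (4²)⁴ = 16⁴ = 65536)
C - t(6*(-2)) = 65536 - 1*2 = 65536 - 2 = 65534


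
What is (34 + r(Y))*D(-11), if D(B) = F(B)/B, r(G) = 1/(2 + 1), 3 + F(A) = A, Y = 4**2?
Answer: 1442/33 ≈ 43.697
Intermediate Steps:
Y = 16
F(A) = -3 + A
r(G) = 1/3
D(B) = (-3 + B)/B
(34 + r(Y))*D(-11) = (34 + 1/3)*((-3 - 11)/(-11)) = 103*(-1/11*(-14))/3 = (103/3)*(14/11) = 1442/33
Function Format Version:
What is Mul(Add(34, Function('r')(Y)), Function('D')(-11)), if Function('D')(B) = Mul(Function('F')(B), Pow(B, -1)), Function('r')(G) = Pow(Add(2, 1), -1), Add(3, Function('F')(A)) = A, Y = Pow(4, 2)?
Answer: Rational(1442, 33) ≈ 43.697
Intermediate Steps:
Y = 16
Function('F')(A) = Add(-3, A)
Function('r')(G) = Rational(1, 3) (Function('r')(G) = Pow(3, -1) = Rational(1, 3))
Function('D')(B) = Mul(Pow(B, -1), Add(-3, B)) (Function('D')(B) = Mul(Add(-3, B), Pow(B, -1)) = Mul(Pow(B, -1), Add(-3, B)))
Mul(Add(34, Function('r')(Y)), Function('D')(-11)) = Mul(Add(34, Rational(1, 3)), Mul(Pow(-11, -1), Add(-3, -11))) = Mul(Rational(103, 3), Mul(Rational(-1, 11), -14)) = Mul(Rational(103, 3), Rational(14, 11)) = Rational(1442, 33)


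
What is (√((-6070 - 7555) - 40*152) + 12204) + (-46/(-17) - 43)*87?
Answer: 147873/17 + I*√19705 ≈ 8698.4 + 140.37*I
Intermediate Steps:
(√((-6070 - 7555) - 40*152) + 12204) + (-46/(-17) - 43)*87 = (√(-13625 - 6080) + 12204) + (-46*(-1/17) - 43)*87 = (√(-19705) + 12204) + (46/17 - 43)*87 = (I*√19705 + 12204) - 685/17*87 = (12204 + I*√19705) - 59595/17 = 147873/17 + I*√19705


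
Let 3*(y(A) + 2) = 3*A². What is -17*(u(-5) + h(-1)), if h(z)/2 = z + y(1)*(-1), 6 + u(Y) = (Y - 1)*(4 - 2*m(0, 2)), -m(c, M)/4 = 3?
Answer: 2958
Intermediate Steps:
m(c, M) = -12 (m(c, M) = -4*3 = -12)
y(A) = -2 + A² (y(A) = -2 + (3*A²)/3 = -2 + A²)
u(Y) = -34 + 28*Y (u(Y) = -6 + (Y - 1)*(4 - 2*(-12)) = -6 + (-1 + Y)*(4 + 24) = -6 + (-1 + Y)*28 = -6 + (-28 + 28*Y) = -34 + 28*Y)
h(z) = 2 + 2*z (h(z) = 2*(z + (-2 + 1²)*(-1)) = 2*(z + (-2 + 1)*(-1)) = 2*(z - 1*(-1)) = 2*(z + 1) = 2*(1 + z) = 2 + 2*z)
-17*(u(-5) + h(-1)) = -17*((-34 + 28*(-5)) + (2 + 2*(-1))) = -17*((-34 - 140) + (2 - 2)) = -17*(-174 + 0) = -17*(-174) = 2958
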